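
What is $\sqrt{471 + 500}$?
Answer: $\sqrt{971} \approx 31.161$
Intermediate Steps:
$\sqrt{471 + 500} = \sqrt{971}$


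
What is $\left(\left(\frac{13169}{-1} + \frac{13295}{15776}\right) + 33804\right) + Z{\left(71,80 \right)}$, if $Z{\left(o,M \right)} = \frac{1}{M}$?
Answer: $\frac{1627756261}{78880} \approx 20636.0$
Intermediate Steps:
$\left(\left(\frac{13169}{-1} + \frac{13295}{15776}\right) + 33804\right) + Z{\left(71,80 \right)} = \left(\left(\frac{13169}{-1} + \frac{13295}{15776}\right) + 33804\right) + \frac{1}{80} = \left(\left(13169 \left(-1\right) + 13295 \cdot \frac{1}{15776}\right) + 33804\right) + \frac{1}{80} = \left(\left(-13169 + \frac{13295}{15776}\right) + 33804\right) + \frac{1}{80} = \left(- \frac{207740849}{15776} + 33804\right) + \frac{1}{80} = \frac{325551055}{15776} + \frac{1}{80} = \frac{1627756261}{78880}$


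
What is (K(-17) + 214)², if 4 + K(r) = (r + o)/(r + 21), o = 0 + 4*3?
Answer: 697225/16 ≈ 43577.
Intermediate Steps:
o = 12 (o = 0 + 12 = 12)
K(r) = -4 + (12 + r)/(21 + r) (K(r) = -4 + (r + 12)/(r + 21) = -4 + (12 + r)/(21 + r))
(K(-17) + 214)² = (3*(-24 - 1*(-17))/(21 - 17) + 214)² = (3*(-24 + 17)/4 + 214)² = (3*(¼)*(-7) + 214)² = (-21/4 + 214)² = (835/4)² = 697225/16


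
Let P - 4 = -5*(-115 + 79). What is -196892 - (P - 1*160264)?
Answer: -36812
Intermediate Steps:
P = 184 (P = 4 - 5*(-115 + 79) = 4 - 5*(-36) = 4 + 180 = 184)
-196892 - (P - 1*160264) = -196892 - (184 - 1*160264) = -196892 - (184 - 160264) = -196892 - 1*(-160080) = -196892 + 160080 = -36812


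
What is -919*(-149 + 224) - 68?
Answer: -68993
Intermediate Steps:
-919*(-149 + 224) - 68 = -919*75 - 68 = -68925 - 68 = -68993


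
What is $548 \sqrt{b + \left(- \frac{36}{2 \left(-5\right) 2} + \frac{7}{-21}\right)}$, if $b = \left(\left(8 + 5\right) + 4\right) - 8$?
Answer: $\frac{548 \sqrt{2355}}{15} \approx 1772.9$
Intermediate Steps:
$b = 9$ ($b = \left(13 + 4\right) - 8 = 17 - 8 = 9$)
$548 \sqrt{b + \left(- \frac{36}{2 \left(-5\right) 2} + \frac{7}{-21}\right)} = 548 \sqrt{9 + \left(- \frac{36}{2 \left(-5\right) 2} + \frac{7}{-21}\right)} = 548 \sqrt{9 - \left(\frac{1}{3} + \frac{36}{\left(-10\right) 2}\right)} = 548 \sqrt{9 - \left(\frac{1}{3} + \frac{36}{-20}\right)} = 548 \sqrt{9 - - \frac{22}{15}} = 548 \sqrt{9 + \left(\frac{9}{5} - \frac{1}{3}\right)} = 548 \sqrt{9 + \frac{22}{15}} = 548 \sqrt{\frac{157}{15}} = 548 \frac{\sqrt{2355}}{15} = \frac{548 \sqrt{2355}}{15}$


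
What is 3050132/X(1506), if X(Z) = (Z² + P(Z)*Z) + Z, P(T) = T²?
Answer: 41218/46188267 ≈ 0.00089239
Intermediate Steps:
X(Z) = Z + Z² + Z³ (X(Z) = (Z² + Z²*Z) + Z = (Z² + Z³) + Z = Z + Z² + Z³)
3050132/X(1506) = 3050132/((1506*(1 + 1506 + 1506²))) = 3050132/((1506*(1 + 1506 + 2268036))) = 3050132/((1506*2269543)) = 3050132/3417931758 = 3050132*(1/3417931758) = 41218/46188267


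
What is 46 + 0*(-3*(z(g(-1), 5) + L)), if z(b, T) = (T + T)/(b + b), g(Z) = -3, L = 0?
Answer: 46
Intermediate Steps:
z(b, T) = T/b (z(b, T) = (2*T)/((2*b)) = (2*T)*(1/(2*b)) = T/b)
46 + 0*(-3*(z(g(-1), 5) + L)) = 46 + 0*(-3*(5/(-3) + 0)) = 46 + 0*(-3*(5*(-⅓) + 0)) = 46 + 0*(-3*(-5/3 + 0)) = 46 + 0*(-3*(-5/3)) = 46 + 0*5 = 46 + 0 = 46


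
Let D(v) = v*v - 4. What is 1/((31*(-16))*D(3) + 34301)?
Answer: 1/31821 ≈ 3.1426e-5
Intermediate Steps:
D(v) = -4 + v² (D(v) = v² - 4 = -4 + v²)
1/((31*(-16))*D(3) + 34301) = 1/((31*(-16))*(-4 + 3²) + 34301) = 1/(-496*(-4 + 9) + 34301) = 1/(-496*5 + 34301) = 1/(-2480 + 34301) = 1/31821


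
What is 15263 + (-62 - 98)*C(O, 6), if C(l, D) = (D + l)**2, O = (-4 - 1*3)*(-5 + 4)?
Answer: -11777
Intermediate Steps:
O = 7 (O = (-4 - 3)*(-1) = -7*(-1) = 7)
15263 + (-62 - 98)*C(O, 6) = 15263 + (-62 - 98)*(6 + 7)**2 = 15263 - 160*13**2 = 15263 - 160*169 = 15263 - 27040 = -11777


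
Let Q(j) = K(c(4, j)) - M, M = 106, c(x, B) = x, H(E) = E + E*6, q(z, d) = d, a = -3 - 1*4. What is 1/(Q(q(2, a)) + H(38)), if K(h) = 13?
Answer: 1/173 ≈ 0.0057803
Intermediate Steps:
a = -7 (a = -3 - 4 = -7)
H(E) = 7*E (H(E) = E + 6*E = 7*E)
Q(j) = -93 (Q(j) = 13 - 1*106 = 13 - 106 = -93)
1/(Q(q(2, a)) + H(38)) = 1/(-93 + 7*38) = 1/(-93 + 266) = 1/173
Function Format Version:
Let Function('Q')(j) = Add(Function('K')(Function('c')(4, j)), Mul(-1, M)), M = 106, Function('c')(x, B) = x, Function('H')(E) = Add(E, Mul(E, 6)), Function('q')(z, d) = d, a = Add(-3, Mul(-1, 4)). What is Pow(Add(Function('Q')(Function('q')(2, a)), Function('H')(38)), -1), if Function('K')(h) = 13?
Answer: Rational(1, 173) ≈ 0.0057803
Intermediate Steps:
a = -7 (a = Add(-3, -4) = -7)
Function('H')(E) = Mul(7, E) (Function('H')(E) = Add(E, Mul(6, E)) = Mul(7, E))
Function('Q')(j) = -93 (Function('Q')(j) = Add(13, Mul(-1, 106)) = Add(13, -106) = -93)
Pow(Add(Function('Q')(Function('q')(2, a)), Function('H')(38)), -1) = Pow(Add(-93, Mul(7, 38)), -1) = Pow(Add(-93, 266), -1) = Pow(173, -1) = Rational(1, 173)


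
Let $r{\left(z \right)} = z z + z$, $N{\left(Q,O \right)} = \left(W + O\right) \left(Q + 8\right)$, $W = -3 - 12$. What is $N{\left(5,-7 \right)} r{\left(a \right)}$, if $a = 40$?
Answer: $-469040$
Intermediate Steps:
$W = -15$ ($W = -3 - 12 = -15$)
$N{\left(Q,O \right)} = \left(-15 + O\right) \left(8 + Q\right)$ ($N{\left(Q,O \right)} = \left(-15 + O\right) \left(Q + 8\right) = \left(-15 + O\right) \left(8 + Q\right)$)
$r{\left(z \right)} = z + z^{2}$ ($r{\left(z \right)} = z^{2} + z = z + z^{2}$)
$N{\left(5,-7 \right)} r{\left(a \right)} = \left(-120 - 75 + 8 \left(-7\right) - 35\right) 40 \left(1 + 40\right) = \left(-120 - 75 - 56 - 35\right) 40 \cdot 41 = \left(-286\right) 1640 = -469040$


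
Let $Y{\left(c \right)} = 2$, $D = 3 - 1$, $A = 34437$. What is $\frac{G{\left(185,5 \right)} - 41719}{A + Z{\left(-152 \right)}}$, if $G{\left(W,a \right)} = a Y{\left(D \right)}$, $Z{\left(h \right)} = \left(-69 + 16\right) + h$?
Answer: $- \frac{41709}{34232} \approx -1.2184$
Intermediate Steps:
$D = 2$ ($D = 3 - 1 = 2$)
$Z{\left(h \right)} = -53 + h$
$G{\left(W,a \right)} = 2 a$ ($G{\left(W,a \right)} = a 2 = 2 a$)
$\frac{G{\left(185,5 \right)} - 41719}{A + Z{\left(-152 \right)}} = \frac{2 \cdot 5 - 41719}{34437 - 205} = \frac{10 - 41719}{34437 - 205} = - \frac{41709}{34232}$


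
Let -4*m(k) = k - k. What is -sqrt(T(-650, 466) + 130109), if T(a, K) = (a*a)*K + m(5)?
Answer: -sqrt(197015109) ≈ -14036.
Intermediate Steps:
m(k) = 0 (m(k) = -(k - k)/4 = -1/4*0 = 0)
T(a, K) = K*a**2 (T(a, K) = (a*a)*K + 0 = a**2*K + 0 = K*a**2 + 0 = K*a**2)
-sqrt(T(-650, 466) + 130109) = -sqrt(466*(-650)**2 + 130109) = -sqrt(466*422500 + 130109) = -sqrt(196885000 + 130109) = -sqrt(197015109)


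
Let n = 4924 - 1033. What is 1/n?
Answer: 1/3891 ≈ 0.00025700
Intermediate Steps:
n = 3891
1/n = 1/3891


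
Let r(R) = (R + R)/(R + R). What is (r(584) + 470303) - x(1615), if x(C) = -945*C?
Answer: 1996479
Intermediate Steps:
r(R) = 1 (r(R) = (2*R)/((2*R)) = (2*R)*(1/(2*R)) = 1)
(r(584) + 470303) - x(1615) = (1 + 470303) - (-945)*1615 = 470304 - 1*(-1526175) = 470304 + 1526175 = 1996479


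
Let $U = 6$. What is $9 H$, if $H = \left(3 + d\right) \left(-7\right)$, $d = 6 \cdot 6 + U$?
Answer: $-2835$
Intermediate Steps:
$d = 42$ ($d = 6 \cdot 6 + 6 = 36 + 6 = 42$)
$H = -315$ ($H = \left(3 + 42\right) \left(-7\right) = 45 \left(-7\right) = -315$)
$9 H = 9 \left(-315\right) = -2835$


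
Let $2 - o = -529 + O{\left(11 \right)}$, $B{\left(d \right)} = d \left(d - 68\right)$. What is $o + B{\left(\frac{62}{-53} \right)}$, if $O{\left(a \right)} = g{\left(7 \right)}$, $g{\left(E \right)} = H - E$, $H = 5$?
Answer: $\frac{1724489}{2809} \approx 613.92$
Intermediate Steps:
$B{\left(d \right)} = d \left(-68 + d\right)$
$g{\left(E \right)} = 5 - E$
$O{\left(a \right)} = -2$ ($O{\left(a \right)} = 5 - 7 = -2$)
$o = 533$ ($o = 2 - \left(-529 - 2\right) = 2 - -531 = 2 + 531 = 533$)
$o + B{\left(\frac{62}{-53} \right)} = 533 + \frac{62}{-53} \left(-68 + \frac{62}{-53}\right) = 533 + 62 \left(- \frac{1}{53}\right) \left(-68 + 62 \left(- \frac{1}{53}\right)\right) = 533 - \frac{62 \left(-68 - \frac{62}{53}\right)}{53} = 533 - - \frac{227292}{2809} = 533 + \frac{227292}{2809} = \frac{1724489}{2809}$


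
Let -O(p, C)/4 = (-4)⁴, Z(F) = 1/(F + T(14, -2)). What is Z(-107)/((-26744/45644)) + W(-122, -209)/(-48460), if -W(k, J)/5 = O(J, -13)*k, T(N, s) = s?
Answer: 22788718421/1765819402 ≈ 12.905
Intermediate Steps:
Z(F) = 1/(-2 + F) (Z(F) = 1/(F - 2) = 1/(-2 + F))
O(p, C) = -1024 (O(p, C) = -4*(-4)⁴ = -4*256 = -1024)
W(k, J) = 5120*k (W(k, J) = -(-5120)*k = 5120*k)
Z(-107)/((-26744/45644)) + W(-122, -209)/(-48460) = 1/((-2 - 107)*((-26744/45644))) + (5120*(-122))/(-48460) = 1/((-109)*((-26744*1/45644))) - 624640*(-1/48460) = -1/(109*(-6686/11411)) + 31232/2423 = -1/109*(-11411/6686) + 31232/2423 = 11411/728774 + 31232/2423 = 22788718421/1765819402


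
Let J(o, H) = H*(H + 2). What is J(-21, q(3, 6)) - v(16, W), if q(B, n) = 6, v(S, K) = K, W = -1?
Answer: 49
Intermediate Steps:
J(o, H) = H*(2 + H)
J(-21, q(3, 6)) - v(16, W) = 6*(2 + 6) - 1*(-1) = 6*8 + 1 = 48 + 1 = 49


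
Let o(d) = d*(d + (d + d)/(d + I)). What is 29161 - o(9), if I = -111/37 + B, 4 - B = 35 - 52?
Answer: 29074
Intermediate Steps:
B = 21 (B = 4 - (35 - 52) = 4 - 1*(-17) = 4 + 17 = 21)
I = 18 (I = -111/37 + 21 = -111*1/37 + 21 = -3 + 21 = 18)
o(d) = d*(d + 2*d/(18 + d)) (o(d) = d*(d + (d + d)/(d + 18)) = d*(d + (2*d)/(18 + d)) = d*(d + 2*d/(18 + d)))
29161 - o(9) = 29161 - 9**2*(20 + 9)/(18 + 9) = 29161 - 81*29/27 = 29161 - 1*87 = 29161 - 87 = 29074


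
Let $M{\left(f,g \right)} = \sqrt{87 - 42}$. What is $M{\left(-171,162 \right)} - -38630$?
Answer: $38630 + 3 \sqrt{5} \approx 38637.0$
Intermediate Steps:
$M{\left(f,g \right)} = 3 \sqrt{5}$ ($M{\left(f,g \right)} = \sqrt{45} = 3 \sqrt{5}$)
$M{\left(-171,162 \right)} - -38630 = 3 \sqrt{5} - -38630 = 3 \sqrt{5} + 38630 = 38630 + 3 \sqrt{5}$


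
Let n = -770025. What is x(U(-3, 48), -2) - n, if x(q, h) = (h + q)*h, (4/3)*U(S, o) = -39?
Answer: 1540175/2 ≈ 7.7009e+5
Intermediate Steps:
U(S, o) = -117/4 (U(S, o) = (¾)*(-39) = -117/4)
x(q, h) = h*(h + q)
x(U(-3, 48), -2) - n = -2*(-2 - 117/4) - 1*(-770025) = -2*(-125/4) + 770025 = 125/2 + 770025 = 1540175/2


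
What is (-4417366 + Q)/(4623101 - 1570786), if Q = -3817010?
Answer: -8234376/3052315 ≈ -2.6977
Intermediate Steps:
(-4417366 + Q)/(4623101 - 1570786) = (-4417366 - 3817010)/(4623101 - 1570786) = -8234376/3052315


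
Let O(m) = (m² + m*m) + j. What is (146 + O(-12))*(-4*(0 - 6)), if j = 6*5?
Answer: 11136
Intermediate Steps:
j = 30
O(m) = 30 + 2*m² (O(m) = (m² + m*m) + 30 = (m² + m²) + 30 = 2*m² + 30 = 30 + 2*m²)
(146 + O(-12))*(-4*(0 - 6)) = (146 + (30 + 2*(-12)²))*(-4*(0 - 6)) = (146 + (30 + 2*144))*(-4*(-6)) = (146 + (30 + 288))*24 = (146 + 318)*24 = 464*24 = 11136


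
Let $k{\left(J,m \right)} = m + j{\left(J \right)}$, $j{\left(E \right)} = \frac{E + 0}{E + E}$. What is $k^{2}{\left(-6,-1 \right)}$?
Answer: $\frac{1}{4} \approx 0.25$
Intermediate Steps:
$j{\left(E \right)} = \frac{1}{2}$ ($j{\left(E \right)} = \frac{E}{2 E} = E \frac{1}{2 E} = \frac{1}{2}$)
$k{\left(J,m \right)} = \frac{1}{2} + m$ ($k{\left(J,m \right)} = m + \frac{1}{2} = \frac{1}{2} + m$)
$k^{2}{\left(-6,-1 \right)} = \left(\frac{1}{2} - 1\right)^{2} = \left(- \frac{1}{2}\right)^{2} = \frac{1}{4}$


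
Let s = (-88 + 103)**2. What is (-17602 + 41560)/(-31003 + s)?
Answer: -1089/1399 ≈ -0.77841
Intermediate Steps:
s = 225 (s = 15**2 = 225)
(-17602 + 41560)/(-31003 + s) = (-17602 + 41560)/(-31003 + 225) = 23958/(-30778) = 23958*(-1/30778) = -1089/1399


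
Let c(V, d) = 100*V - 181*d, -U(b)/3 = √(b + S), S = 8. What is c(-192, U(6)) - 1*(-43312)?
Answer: 24112 + 543*√14 ≈ 26144.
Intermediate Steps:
U(b) = -3*√(8 + b) (U(b) = -3*√(b + 8) = -3*√(8 + b))
c(V, d) = -181*d + 100*V
c(-192, U(6)) - 1*(-43312) = (-(-543)*√(8 + 6) + 100*(-192)) - 1*(-43312) = (-(-543)*√14 - 19200) + 43312 = (543*√14 - 19200) + 43312 = (-19200 + 543*√14) + 43312 = 24112 + 543*√14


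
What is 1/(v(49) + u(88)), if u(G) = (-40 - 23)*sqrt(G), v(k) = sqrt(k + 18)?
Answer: -1/(-sqrt(67) + 126*sqrt(22)) ≈ -0.0017158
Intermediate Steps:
v(k) = sqrt(18 + k)
u(G) = -63*sqrt(G)
1/(v(49) + u(88)) = 1/(sqrt(18 + 49) - 126*sqrt(22)) = 1/(sqrt(67) - 126*sqrt(22))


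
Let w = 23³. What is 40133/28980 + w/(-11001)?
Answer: 29634491/106269660 ≈ 0.27886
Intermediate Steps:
w = 12167
40133/28980 + w/(-11001) = 40133/28980 + 12167/(-11001) = 40133*(1/28980) + 12167*(-1/11001) = 40133/28980 - 12167/11001 = 29634491/106269660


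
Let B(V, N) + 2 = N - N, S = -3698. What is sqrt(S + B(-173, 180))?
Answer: 10*I*sqrt(37) ≈ 60.828*I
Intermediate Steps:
B(V, N) = -2 (B(V, N) = -2 + (N - N) = -2 + 0 = -2)
sqrt(S + B(-173, 180)) = sqrt(-3698 - 2) = sqrt(-3700) = 10*I*sqrt(37)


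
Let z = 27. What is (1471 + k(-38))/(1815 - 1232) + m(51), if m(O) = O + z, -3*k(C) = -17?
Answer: 140852/1749 ≈ 80.533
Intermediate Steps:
k(C) = 17/3 (k(C) = -1/3*(-17) = 17/3)
m(O) = 27 + O (m(O) = O + 27 = 27 + O)
(1471 + k(-38))/(1815 - 1232) + m(51) = (1471 + 17/3)/(1815 - 1232) + (27 + 51) = (4430/3)/583 + 78 = (4430/3)*(1/583) + 78 = 4430/1749 + 78 = 140852/1749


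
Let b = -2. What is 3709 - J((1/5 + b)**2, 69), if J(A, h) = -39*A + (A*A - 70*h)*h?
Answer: 210238141/625 ≈ 3.3638e+5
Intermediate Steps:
J(A, h) = -39*A + h*(A**2 - 70*h) (J(A, h) = -39*A + (A**2 - 70*h)*h = -39*A + h*(A**2 - 70*h))
3709 - J((1/5 + b)**2, 69) = 3709 - (-70*69**2 - 39*(1/5 - 2)**2 + 69*((1/5 - 2)**2)**2) = 3709 - (-70*4761 - 39*(1/5 - 2)**2 + 69*((1/5 - 2)**2)**2) = 3709 - (-333270 - 39*(-9/5)**2 + 69*((-9/5)**2)**2) = 3709 - (-333270 - 39*81/25 + 69*(81/25)**2) = 3709 - (-333270 - 3159/25 + 69*(6561/625)) = 3709 - (-333270 - 3159/25 + 452709/625) = 3709 - 1*(-207920016/625) = 3709 + 207920016/625 = 210238141/625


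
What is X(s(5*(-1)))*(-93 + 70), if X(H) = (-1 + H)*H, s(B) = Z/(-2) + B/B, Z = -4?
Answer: -138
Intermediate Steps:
s(B) = 3 (s(B) = -4/(-2) + B/B = -4*(-½) + 1 = 2 + 1 = 3)
X(H) = H*(-1 + H)
X(s(5*(-1)))*(-93 + 70) = (3*(-1 + 3))*(-93 + 70) = (3*2)*(-23) = 6*(-23) = -138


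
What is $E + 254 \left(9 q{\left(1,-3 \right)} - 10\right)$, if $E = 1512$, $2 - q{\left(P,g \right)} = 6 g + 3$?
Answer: $37834$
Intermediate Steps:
$q{\left(P,g \right)} = -1 - 6 g$ ($q{\left(P,g \right)} = 2 - \left(6 g + 3\right) = 2 - \left(3 + 6 g\right) = -1 - 6 g$)
$E + 254 \left(9 q{\left(1,-3 \right)} - 10\right) = 1512 + 254 \left(9 \left(-1 - -18\right) - 10\right) = 1512 + 254 \left(9 \left(-1 + 18\right) - 10\right) = 1512 + 254 \left(9 \cdot 17 - 10\right) = 1512 + 254 \left(153 - 10\right) = 1512 + 254 \cdot 143 = 1512 + 36322 = 37834$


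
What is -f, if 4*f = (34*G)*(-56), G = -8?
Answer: -3808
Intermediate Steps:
f = 3808 (f = ((34*(-8))*(-56))/4 = (-272*(-56))/4 = (¼)*15232 = 3808)
-f = -1*3808 = -3808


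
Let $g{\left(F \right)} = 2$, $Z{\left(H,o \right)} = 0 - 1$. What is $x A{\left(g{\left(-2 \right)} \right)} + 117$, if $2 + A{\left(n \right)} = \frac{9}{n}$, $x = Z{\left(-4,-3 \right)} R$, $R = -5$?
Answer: $\frac{259}{2} \approx 129.5$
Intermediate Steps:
$Z{\left(H,o \right)} = -1$ ($Z{\left(H,o \right)} = 0 - 1 = -1$)
$x = 5$ ($x = \left(-1\right) \left(-5\right) = 5$)
$A{\left(n \right)} = -2 + \frac{9}{n}$
$x A{\left(g{\left(-2 \right)} \right)} + 117 = 5 \left(-2 + \frac{9}{2}\right) + 117 = 5 \cdot \frac{5}{2} + 117 = \frac{25}{2} + 117 = \frac{259}{2}$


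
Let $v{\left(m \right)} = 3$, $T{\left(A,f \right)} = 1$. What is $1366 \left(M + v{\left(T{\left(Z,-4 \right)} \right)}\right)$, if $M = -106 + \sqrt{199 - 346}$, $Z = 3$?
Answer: $-140698 + 9562 i \sqrt{3} \approx -1.407 \cdot 10^{5} + 16562.0 i$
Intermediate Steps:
$M = -106 + 7 i \sqrt{3}$ ($M = -106 + \sqrt{-147} = -106 + 7 i \sqrt{3} \approx -106.0 + 12.124 i$)
$1366 \left(M + v{\left(T{\left(Z,-4 \right)} \right)}\right) = 1366 \left(\left(-106 + 7 i \sqrt{3}\right) + 3\right) = 1366 \left(-103 + 7 i \sqrt{3}\right) = -140698 + 9562 i \sqrt{3}$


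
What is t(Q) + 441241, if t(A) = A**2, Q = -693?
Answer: 921490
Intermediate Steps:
t(Q) + 441241 = (-693)**2 + 441241 = 480249 + 441241 = 921490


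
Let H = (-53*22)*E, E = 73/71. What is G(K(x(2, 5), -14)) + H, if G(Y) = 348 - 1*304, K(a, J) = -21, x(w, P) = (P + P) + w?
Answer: -81994/71 ≈ -1154.8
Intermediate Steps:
E = 73/71 (E = 73*(1/71) = 73/71 ≈ 1.0282)
x(w, P) = w + 2*P (x(w, P) = 2*P + w = w + 2*P)
H = -85118/71 (H = -53*22*(73/71) = -1166*73/71 = -85118/71 ≈ -1198.8)
G(Y) = 44 (G(Y) = 348 - 304 = 44)
G(K(x(2, 5), -14)) + H = 44 - 85118/71 = -81994/71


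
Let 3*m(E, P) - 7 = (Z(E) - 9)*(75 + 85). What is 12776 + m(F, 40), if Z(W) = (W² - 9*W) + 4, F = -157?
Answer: 1402485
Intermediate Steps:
Z(W) = 4 + W² - 9*W
m(E, P) = -793/3 - 480*E + 160*E²/3 (m(E, P) = 7/3 + (((4 + E² - 9*E) - 9)*(75 + 85))/3 = 7/3 + ((-5 + E² - 9*E)*160)/3 = 7/3 + (-800 - 1440*E + 160*E²)/3 = 7/3 + (-800/3 - 480*E + 160*E²/3) = -793/3 - 480*E + 160*E²/3)
12776 + m(F, 40) = 12776 + (-793/3 - 480*(-157) + (160/3)*(-157)²) = 12776 + (-793/3 + 75360 + (160/3)*24649) = 12776 + (-793/3 + 75360 + 3943840/3) = 12776 + 1389709 = 1402485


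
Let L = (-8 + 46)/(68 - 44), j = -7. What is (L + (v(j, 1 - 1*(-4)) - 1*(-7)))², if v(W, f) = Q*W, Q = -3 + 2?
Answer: 34969/144 ≈ 242.84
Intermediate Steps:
Q = -1
L = 19/12 (L = 38/24 = 38*(1/24) = 19/12 ≈ 1.5833)
v(W, f) = -W
(L + (v(j, 1 - 1*(-4)) - 1*(-7)))² = (19/12 + (-1*(-7) - 1*(-7)))² = (19/12 + (7 + 7))² = (19/12 + 14)² = (187/12)² = 34969/144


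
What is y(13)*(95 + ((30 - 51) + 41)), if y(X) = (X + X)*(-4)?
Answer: -11960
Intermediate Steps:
y(X) = -8*X (y(X) = (2*X)*(-4) = -8*X)
y(13)*(95 + ((30 - 51) + 41)) = (-8*13)*(95 + ((30 - 51) + 41)) = -104*(95 + (-21 + 41)) = -104*(95 + 20) = -104*115 = -11960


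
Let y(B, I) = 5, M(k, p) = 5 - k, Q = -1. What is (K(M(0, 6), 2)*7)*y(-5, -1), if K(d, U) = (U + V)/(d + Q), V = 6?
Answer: 70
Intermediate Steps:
K(d, U) = (6 + U)/(-1 + d) (K(d, U) = (U + 6)/(d - 1) = (6 + U)/(-1 + d))
(K(M(0, 6), 2)*7)*y(-5, -1) = (((6 + 2)/(-1 + (5 - 1*0)))*7)*5 = ((8/(-1 + (5 + 0)))*7)*5 = ((8/(-1 + 5))*7)*5 = ((8/4)*7)*5 = (((¼)*8)*7)*5 = (2*7)*5 = 14*5 = 70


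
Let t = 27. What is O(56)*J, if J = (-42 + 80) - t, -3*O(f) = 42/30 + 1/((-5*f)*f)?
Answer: -80487/15680 ≈ -5.1331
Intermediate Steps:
O(f) = -7/15 + 1/(15*f**2) (O(f) = -(42/30 + 1/((-5*f)*f))/3 = -(42*(1/30) + 1/(-5*f**2))/3 = -(7/5 + 1*(-1/(5*f**2)))/3 = -(7/5 - 1/(5*f**2))/3 = -7/15 + 1/(15*f**2))
J = 11 (J = (-42 + 80) - 1*27 = 38 - 27 = 11)
O(56)*J = (-7/15 + (1/15)/56**2)*11 = (-7/15 + (1/15)*(1/3136))*11 = (-7/15 + 1/47040)*11 = -7317/15680*11 = -80487/15680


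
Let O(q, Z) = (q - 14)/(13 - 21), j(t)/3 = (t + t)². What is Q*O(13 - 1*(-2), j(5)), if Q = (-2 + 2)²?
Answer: 0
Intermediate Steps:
j(t) = 12*t² (j(t) = 3*(t + t)² = 3*(2*t)² = 3*(4*t²) = 12*t²)
O(q, Z) = 7/4 - q/8 (O(q, Z) = (-14 + q)/(-8) = (-14 + q)*(-⅛) = 7/4 - q/8)
Q = 0 (Q = 0² = 0)
Q*O(13 - 1*(-2), j(5)) = 0*(7/4 - (13 - 1*(-2))/8) = 0*(7/4 - (13 + 2)/8) = 0*(7/4 - ⅛*15) = 0*(7/4 - 15/8) = 0*(-⅛) = 0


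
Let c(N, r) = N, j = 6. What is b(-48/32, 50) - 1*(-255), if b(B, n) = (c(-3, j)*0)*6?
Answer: 255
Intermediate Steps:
b(B, n) = 0 (b(B, n) = -3*0*6 = 0*6 = 0)
b(-48/32, 50) - 1*(-255) = 0 - 1*(-255) = 0 + 255 = 255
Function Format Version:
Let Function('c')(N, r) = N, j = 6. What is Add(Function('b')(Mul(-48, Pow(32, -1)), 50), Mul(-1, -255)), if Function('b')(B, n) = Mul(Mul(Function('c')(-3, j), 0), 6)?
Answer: 255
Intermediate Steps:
Function('b')(B, n) = 0 (Function('b')(B, n) = Mul(Mul(-3, 0), 6) = Mul(0, 6) = 0)
Add(Function('b')(Mul(-48, Pow(32, -1)), 50), Mul(-1, -255)) = Add(0, Mul(-1, -255)) = Add(0, 255) = 255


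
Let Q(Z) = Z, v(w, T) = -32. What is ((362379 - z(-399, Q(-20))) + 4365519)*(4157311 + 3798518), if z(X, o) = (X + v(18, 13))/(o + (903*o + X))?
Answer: 695075533585348419/18479 ≈ 3.7614e+13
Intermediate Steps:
z(X, o) = (-32 + X)/(X + 904*o) (z(X, o) = (X - 32)/(o + (903*o + X)) = (-32 + X)/(o + (X + 903*o)) = (-32 + X)/(X + 904*o))
((362379 - z(-399, Q(-20))) + 4365519)*(4157311 + 3798518) = ((362379 - (-32 - 399)/(-399 + 904*(-20))) + 4365519)*(4157311 + 3798518) = ((362379 - (-431)/(-399 - 18080)) + 4365519)*7955829 = ((362379 - (-431)/(-18479)) + 4365519)*7955829 = ((362379 - (-1)*(-431)/18479) + 4365519)*7955829 = ((362379 - 1*431/18479) + 4365519)*7955829 = ((362379 - 431/18479) + 4365519)*7955829 = (6696401110/18479 + 4365519)*7955829 = (87366826711/18479)*7955829 = 695075533585348419/18479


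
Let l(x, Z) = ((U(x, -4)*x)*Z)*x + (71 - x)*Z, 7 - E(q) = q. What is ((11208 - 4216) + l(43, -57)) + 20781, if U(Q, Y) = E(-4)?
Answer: -1133146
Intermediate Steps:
E(q) = 7 - q
U(Q, Y) = 11 (U(Q, Y) = 7 - 1*(-4) = 7 + 4 = 11)
l(x, Z) = Z*(71 - x) + 11*Z*x**2 (l(x, Z) = ((11*x)*Z)*x + (71 - x)*Z = (11*Z*x)*x + Z*(71 - x) = 11*Z*x**2 + Z*(71 - x) = Z*(71 - x) + 11*Z*x**2)
((11208 - 4216) + l(43, -57)) + 20781 = ((11208 - 4216) - 57*(71 - 1*43 + 11*43**2)) + 20781 = (6992 - 57*(71 - 43 + 11*1849)) + 20781 = (6992 - 57*(71 - 43 + 20339)) + 20781 = (6992 - 57*20367) + 20781 = (6992 - 1160919) + 20781 = -1153927 + 20781 = -1133146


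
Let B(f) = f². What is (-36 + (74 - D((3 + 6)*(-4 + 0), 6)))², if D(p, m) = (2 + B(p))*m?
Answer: 60062500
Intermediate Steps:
D(p, m) = m*(2 + p²) (D(p, m) = (2 + p²)*m = m*(2 + p²))
(-36 + (74 - D((3 + 6)*(-4 + 0), 6)))² = (-36 + (74 - 6*(2 + ((3 + 6)*(-4 + 0))²)))² = (-36 + (74 - 6*(2 + (9*(-4))²)))² = (-36 + (74 - 6*(2 + (-36)²)))² = (-36 + (74 - 6*(2 + 1296)))² = (-36 + (74 - 6*1298))² = (-36 + (74 - 1*7788))² = (-36 + (74 - 7788))² = (-36 - 7714)² = (-7750)² = 60062500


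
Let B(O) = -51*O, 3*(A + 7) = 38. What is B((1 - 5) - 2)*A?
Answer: 1734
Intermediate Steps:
A = 17/3 (A = -7 + (1/3)*38 = -7 + 38/3 = 17/3 ≈ 5.6667)
B((1 - 5) - 2)*A = -51*((1 - 5) - 2)*(17/3) = -51*(-4 - 2)*(17/3) = -51*(-6)*(17/3) = 306*(17/3) = 1734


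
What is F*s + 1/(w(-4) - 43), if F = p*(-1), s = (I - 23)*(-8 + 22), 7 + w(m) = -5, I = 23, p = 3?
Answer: -1/55 ≈ -0.018182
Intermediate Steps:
w(m) = -12 (w(m) = -7 - 5 = -12)
s = 0 (s = (23 - 23)*(-8 + 22) = 0*14 = 0)
F = -3 (F = 3*(-1) = -3)
F*s + 1/(w(-4) - 43) = -3*0 + 1/(-12 - 43) = 0 + 1/(-55) = 0 - 1/55 = -1/55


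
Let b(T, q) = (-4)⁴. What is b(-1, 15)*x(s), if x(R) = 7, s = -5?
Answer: 1792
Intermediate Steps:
b(T, q) = 256
b(-1, 15)*x(s) = 256*7 = 1792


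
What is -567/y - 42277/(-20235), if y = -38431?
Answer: 1636220632/777651285 ≈ 2.1041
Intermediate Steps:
-567/y - 42277/(-20235) = -567/(-38431) - 42277/(-20235) = -567*(-1/38431) - 42277*(-1/20235) = 567/38431 + 42277/20235 = 1636220632/777651285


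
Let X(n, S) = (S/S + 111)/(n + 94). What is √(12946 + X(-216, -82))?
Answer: 5*√1926746/61 ≈ 113.78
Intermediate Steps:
X(n, S) = 112/(94 + n) (X(n, S) = (1 + 111)/(94 + n) = 112/(94 + n))
√(12946 + X(-216, -82)) = √(12946 + 112/(94 - 216)) = √(12946 + 112/(-122)) = √(12946 + 112*(-1/122)) = √(12946 - 56/61) = √(789650/61) = 5*√1926746/61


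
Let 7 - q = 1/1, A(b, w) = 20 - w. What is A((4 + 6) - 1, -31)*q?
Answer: 306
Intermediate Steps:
q = 6 (q = 7 - 1/1 = 7 - 1*1 = 7 - 1 = 6)
A((4 + 6) - 1, -31)*q = (20 - 1*(-31))*6 = (20 + 31)*6 = 51*6 = 306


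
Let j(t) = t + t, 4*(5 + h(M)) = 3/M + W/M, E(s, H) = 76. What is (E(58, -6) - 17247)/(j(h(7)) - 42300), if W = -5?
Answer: 120197/296171 ≈ 0.40584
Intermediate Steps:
h(M) = -5 - 1/(2*M) (h(M) = -5 + (3/M - 5/M)/4 = -5 + (-2/M)/4 = -5 - 1/(2*M))
j(t) = 2*t
(E(58, -6) - 17247)/(j(h(7)) - 42300) = (76 - 17247)/(2*(-5 - 1/2/7) - 42300) = -17171/(2*(-5 - 1/2*1/7) - 42300) = -17171/(2*(-5 - 1/14) - 42300) = -17171/(2*(-71/14) - 42300) = -17171/(-71/7 - 42300) = -17171/(-296171/7) = -17171*(-7/296171) = 120197/296171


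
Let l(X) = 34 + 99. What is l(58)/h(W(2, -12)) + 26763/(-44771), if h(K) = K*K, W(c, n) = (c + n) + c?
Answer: 4241711/2865344 ≈ 1.4804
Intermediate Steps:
W(c, n) = n + 2*c
h(K) = K²
l(X) = 133
l(58)/h(W(2, -12)) + 26763/(-44771) = 133/((-12 + 2*2)²) + 26763/(-44771) = 133/((-12 + 4)²) + 26763*(-1/44771) = 133/((-8)²) - 26763/44771 = 133/64 - 26763/44771 = 4241711/2865344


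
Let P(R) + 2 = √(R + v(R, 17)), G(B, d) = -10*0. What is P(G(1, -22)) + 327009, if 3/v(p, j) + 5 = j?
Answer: 654015/2 ≈ 3.2701e+5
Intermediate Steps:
G(B, d) = 0
v(p, j) = 3/(-5 + j)
P(R) = -2 + √(¼ + R) (P(R) = -2 + √(R + 3/(-5 + 17)) = -2 + √(R + 3/12) = -2 + √(R + 3*(1/12)) = -2 + √(R + ¼) = -2 + √(¼ + R))
P(G(1, -22)) + 327009 = (-2 + √(1 + 4*0)/2) + 327009 = (-2 + √(1 + 0)/2) + 327009 = (-2 + √1/2) + 327009 = (-2 + (½)*1) + 327009 = (-2 + ½) + 327009 = -3/2 + 327009 = 654015/2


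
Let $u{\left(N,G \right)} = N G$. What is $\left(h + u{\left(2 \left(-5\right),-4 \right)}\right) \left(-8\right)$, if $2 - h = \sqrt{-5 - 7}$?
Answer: $-336 + 16 i \sqrt{3} \approx -336.0 + 27.713 i$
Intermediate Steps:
$h = 2 - 2 i \sqrt{3}$ ($h = 2 - \sqrt{-5 - 7} = 2 - \sqrt{-12} = 2 - 2 i \sqrt{3} \approx 2.0 - 3.4641 i$)
$u{\left(N,G \right)} = G N$
$\left(h + u{\left(2 \left(-5\right),-4 \right)}\right) \left(-8\right) = \left(\left(2 - 2 i \sqrt{3}\right) - 4 \cdot 2 \left(-5\right)\right) \left(-8\right) = \left(\left(2 - 2 i \sqrt{3}\right) - -40\right) \left(-8\right) = \left(\left(2 - 2 i \sqrt{3}\right) + 40\right) \left(-8\right) = \left(42 - 2 i \sqrt{3}\right) \left(-8\right) = -336 + 16 i \sqrt{3}$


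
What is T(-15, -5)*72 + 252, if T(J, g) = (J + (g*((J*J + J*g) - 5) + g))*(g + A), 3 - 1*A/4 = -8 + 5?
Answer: -2044908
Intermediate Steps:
A = 24 (A = 12 - 4*(-8 + 5) = 12 - 4*(-3) = 12 + 12 = 24)
T(J, g) = (24 + g)*(J + g + g*(-5 + J² + J*g)) (T(J, g) = (J + (g*((J*J + J*g) - 5) + g))*(g + 24) = (J + (g*((J² + J*g) - 5) + g))*(24 + g) = (J + (g*(-5 + J² + J*g) + g))*(24 + g) = (J + (g + g*(-5 + J² + J*g)))*(24 + g) = (J + g + g*(-5 + J² + J*g))*(24 + g) = (24 + g)*(J + g + g*(-5 + J² + J*g)))
T(-15, -5)*72 + 252 = (-96*(-5) - 4*(-5)² + 24*(-15) - 15*(-5) - 15*(-5)³ + (-15)²*(-5)² + 24*(-15)*(-5)² + 24*(-5)*(-15)²)*72 + 252 = (480 - 4*25 - 360 + 75 - 15*(-125) + 225*25 + 24*(-15)*25 + 24*(-5)*225)*72 + 252 = (480 - 100 - 360 + 75 + 1875 + 5625 - 9000 - 27000)*72 + 252 = -28405*72 + 252 = -2045160 + 252 = -2044908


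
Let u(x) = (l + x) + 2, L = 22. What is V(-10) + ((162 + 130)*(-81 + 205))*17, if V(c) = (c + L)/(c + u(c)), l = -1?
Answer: 11695172/19 ≈ 6.1554e+5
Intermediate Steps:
u(x) = 1 + x (u(x) = (-1 + x) + 2 = 1 + x)
V(c) = (22 + c)/(1 + 2*c) (V(c) = (c + 22)/(c + (1 + c)) = (22 + c)/(1 + 2*c))
V(-10) + ((162 + 130)*(-81 + 205))*17 = (22 - 10)/(1 + 2*(-10)) + ((162 + 130)*(-81 + 205))*17 = 12/(1 - 20) + (292*124)*17 = 12/(-19) + 36208*17 = -1/19*12 + 615536 = -12/19 + 615536 = 11695172/19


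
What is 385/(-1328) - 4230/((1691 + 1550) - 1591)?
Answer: -208423/73040 ≈ -2.8535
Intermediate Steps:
385/(-1328) - 4230/((1691 + 1550) - 1591) = 385*(-1/1328) - 4230/(3241 - 1591) = -385/1328 - 4230/1650 = -385/1328 - 4230*1/1650 = -385/1328 - 141/55 = -208423/73040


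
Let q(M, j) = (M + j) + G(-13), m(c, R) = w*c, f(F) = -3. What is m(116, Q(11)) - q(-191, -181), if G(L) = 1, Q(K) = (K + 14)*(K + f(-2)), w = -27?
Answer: -2761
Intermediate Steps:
Q(K) = (-3 + K)*(14 + K) (Q(K) = (K + 14)*(K - 3) = (14 + K)*(-3 + K) = (-3 + K)*(14 + K))
m(c, R) = -27*c
q(M, j) = 1 + M + j (q(M, j) = (M + j) + 1 = 1 + M + j)
m(116, Q(11)) - q(-191, -181) = -27*116 - (1 - 191 - 181) = -3132 - 1*(-371) = -3132 + 371 = -2761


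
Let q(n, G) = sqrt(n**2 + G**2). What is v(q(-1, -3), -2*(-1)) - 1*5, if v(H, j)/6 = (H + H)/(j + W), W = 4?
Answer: -5 + 2*sqrt(10) ≈ 1.3246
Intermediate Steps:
q(n, G) = sqrt(G**2 + n**2)
v(H, j) = 12*H/(4 + j) (v(H, j) = 6*((H + H)/(j + 4)) = 6*((2*H)/(4 + j)) = 6*(2*H/(4 + j)) = 12*H/(4 + j))
v(q(-1, -3), -2*(-1)) - 1*5 = 12*sqrt((-3)**2 + (-1)**2)/(4 - 2*(-1)) - 1*5 = 12*sqrt(9 + 1)/(4 + 2) - 5 = 12*sqrt(10)/6 - 5 = 12*sqrt(10)*(1/6) - 5 = 2*sqrt(10) - 5 = -5 + 2*sqrt(10)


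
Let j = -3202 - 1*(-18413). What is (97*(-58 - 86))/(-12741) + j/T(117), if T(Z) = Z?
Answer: 65145869/496899 ≈ 131.10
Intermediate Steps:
j = 15211 (j = -3202 + 18413 = 15211)
(97*(-58 - 86))/(-12741) + j/T(117) = (97*(-58 - 86))/(-12741) + 15211/117 = (97*(-144))*(-1/12741) + 15211*(1/117) = -13968*(-1/12741) + 15211/117 = 4656/4247 + 15211/117 = 65145869/496899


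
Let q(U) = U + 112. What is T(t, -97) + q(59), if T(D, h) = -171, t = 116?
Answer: 0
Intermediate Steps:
q(U) = 112 + U
T(t, -97) + q(59) = -171 + (112 + 59) = -171 + 171 = 0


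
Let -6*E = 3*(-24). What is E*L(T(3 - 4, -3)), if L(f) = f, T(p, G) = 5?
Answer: 60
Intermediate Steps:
E = 12 (E = -(-24)/2 = -1/6*(-72) = 12)
E*L(T(3 - 4, -3)) = 12*5 = 60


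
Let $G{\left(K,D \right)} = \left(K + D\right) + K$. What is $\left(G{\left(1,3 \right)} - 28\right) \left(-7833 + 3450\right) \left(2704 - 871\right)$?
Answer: $184782897$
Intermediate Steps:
$G{\left(K,D \right)} = D + 2 K$ ($G{\left(K,D \right)} = \left(D + K\right) + K = D + 2 K$)
$\left(G{\left(1,3 \right)} - 28\right) \left(-7833 + 3450\right) \left(2704 - 871\right) = \left(\left(3 + 2 \cdot 1\right) - 28\right) \left(-7833 + 3450\right) \left(2704 - 871\right) = \left(\left(3 + 2\right) - 28\right) \left(\left(-4383\right) 1833\right) = \left(5 - 28\right) \left(-8034039\right) = \left(-23\right) \left(-8034039\right) = 184782897$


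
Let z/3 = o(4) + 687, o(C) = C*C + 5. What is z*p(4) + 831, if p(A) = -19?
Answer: -39525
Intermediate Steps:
o(C) = 5 + C² (o(C) = C² + 5 = 5 + C²)
z = 2124 (z = 3*((5 + 4²) + 687) = 3*((5 + 16) + 687) = 3*(21 + 687) = 3*708 = 2124)
z*p(4) + 831 = 2124*(-19) + 831 = -40356 + 831 = -39525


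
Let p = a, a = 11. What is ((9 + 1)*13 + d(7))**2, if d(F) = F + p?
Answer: 21904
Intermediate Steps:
p = 11
d(F) = 11 + F (d(F) = F + 11 = 11 + F)
((9 + 1)*13 + d(7))**2 = ((9 + 1)*13 + (11 + 7))**2 = (10*13 + 18)**2 = (130 + 18)**2 = 148**2 = 21904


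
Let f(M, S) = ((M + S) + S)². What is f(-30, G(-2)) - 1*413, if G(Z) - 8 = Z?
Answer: -89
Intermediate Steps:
G(Z) = 8 + Z
f(M, S) = (M + 2*S)²
f(-30, G(-2)) - 1*413 = (-30 + 2*(8 - 2))² - 1*413 = (-30 + 2*6)² - 413 = (-30 + 12)² - 413 = (-18)² - 413 = 324 - 413 = -89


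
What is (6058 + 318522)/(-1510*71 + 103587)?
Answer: -324580/3623 ≈ -89.589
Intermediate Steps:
(6058 + 318522)/(-1510*71 + 103587) = 324580/(-107210 + 103587) = 324580/(-3623) = 324580*(-1/3623) = -324580/3623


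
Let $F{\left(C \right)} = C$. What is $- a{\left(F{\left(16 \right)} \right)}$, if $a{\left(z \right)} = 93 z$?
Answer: $-1488$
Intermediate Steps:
$- a{\left(F{\left(16 \right)} \right)} = - 93 \cdot 16 = \left(-1\right) 1488 = -1488$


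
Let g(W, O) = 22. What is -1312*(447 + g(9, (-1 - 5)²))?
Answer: -615328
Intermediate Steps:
-1312*(447 + g(9, (-1 - 5)²)) = -1312*(447 + 22) = -1312*469 = -615328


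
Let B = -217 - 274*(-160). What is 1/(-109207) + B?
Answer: 4763936960/109207 ≈ 43623.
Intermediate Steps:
B = 43623 (B = -217 + 43840 = 43623)
1/(-109207) + B = 1/(-109207) + 43623 = -1/109207 + 43623 = 4763936960/109207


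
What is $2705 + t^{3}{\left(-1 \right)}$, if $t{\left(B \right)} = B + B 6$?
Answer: $2362$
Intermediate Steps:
$t{\left(B \right)} = 7 B$ ($t{\left(B \right)} = B + 6 B = 7 B$)
$2705 + t^{3}{\left(-1 \right)} = 2705 + \left(7 \left(-1\right)\right)^{3} = 2705 + \left(-7\right)^{3} = 2705 - 343 = 2362$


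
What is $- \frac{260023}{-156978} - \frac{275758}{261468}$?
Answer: $\frac{12705635}{21113541} \approx 0.60178$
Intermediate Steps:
$- \frac{260023}{-156978} - \frac{275758}{261468} = \left(-260023\right) \left(- \frac{1}{156978}\right) - \frac{137879}{130734} = \frac{260023}{156978} - \frac{137879}{130734} = \frac{12705635}{21113541}$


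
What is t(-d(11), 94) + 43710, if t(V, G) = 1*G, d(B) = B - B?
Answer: 43804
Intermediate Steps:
d(B) = 0
t(V, G) = G
t(-d(11), 94) + 43710 = 94 + 43710 = 43804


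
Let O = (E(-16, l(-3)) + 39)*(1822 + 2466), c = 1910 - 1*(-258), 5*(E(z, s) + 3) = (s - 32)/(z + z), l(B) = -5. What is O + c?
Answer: 787638/5 ≈ 1.5753e+5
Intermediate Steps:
E(z, s) = -3 + (-32 + s)/(10*z) (E(z, s) = -3 + ((s - 32)/(z + z))/5 = -3 + ((-32 + s)/((2*z)))/5 = -3 + ((-32 + s)*(1/(2*z)))/5 = -3 + ((-32 + s)/(2*z))/5 = -3 + (-32 + s)/(10*z))
c = 2168 (c = 1910 + 258 = 2168)
O = 776798/5 (O = ((⅒)*(-32 - 5 - 30*(-16))/(-16) + 39)*(1822 + 2466) = ((⅒)*(-1/16)*(-32 - 5 + 480) + 39)*4288 = ((⅒)*(-1/16)*443 + 39)*4288 = (-443/160 + 39)*4288 = (5797/160)*4288 = 776798/5 ≈ 1.5536e+5)
O + c = 776798/5 + 2168 = 787638/5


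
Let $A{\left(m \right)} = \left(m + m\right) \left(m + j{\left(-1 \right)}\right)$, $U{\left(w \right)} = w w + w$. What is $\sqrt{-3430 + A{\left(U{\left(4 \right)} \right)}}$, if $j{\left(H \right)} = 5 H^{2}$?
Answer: $9 i \sqrt{30} \approx 49.295 i$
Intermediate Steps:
$U{\left(w \right)} = w + w^{2}$ ($U{\left(w \right)} = w^{2} + w = w + w^{2}$)
$A{\left(m \right)} = 2 m \left(5 + m\right)$ ($A{\left(m \right)} = \left(m + m\right) \left(m + 5 \left(-1\right)^{2}\right) = 2 m \left(m + 5 \cdot 1\right) = 2 m \left(m + 5\right) = 2 m \left(5 + m\right)$)
$\sqrt{-3430 + A{\left(U{\left(4 \right)} \right)}} = \sqrt{-3430 + 2 \cdot 4 \left(1 + 4\right) \left(5 + 4 \left(1 + 4\right)\right)} = \sqrt{-3430 + 2 \cdot 4 \cdot 5 \left(5 + 4 \cdot 5\right)} = \sqrt{-3430 + 2 \cdot 20 \left(5 + 20\right)} = \sqrt{-3430 + 2 \cdot 20 \cdot 25} = \sqrt{-3430 + 1000} = \sqrt{-2430} = 9 i \sqrt{30}$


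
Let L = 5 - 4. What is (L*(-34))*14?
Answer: -476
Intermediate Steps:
L = 1
(L*(-34))*14 = (1*(-34))*14 = -34*14 = -476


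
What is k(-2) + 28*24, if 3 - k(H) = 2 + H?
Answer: 675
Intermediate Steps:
k(H) = 1 - H (k(H) = 3 - (2 + H) = 3 + (-2 - H) = 1 - H)
k(-2) + 28*24 = (1 - 1*(-2)) + 28*24 = (1 + 2) + 672 = 3 + 672 = 675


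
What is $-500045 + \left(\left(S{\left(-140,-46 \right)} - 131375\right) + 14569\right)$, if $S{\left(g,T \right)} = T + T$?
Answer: $-616943$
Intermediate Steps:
$S{\left(g,T \right)} = 2 T$
$-500045 + \left(\left(S{\left(-140,-46 \right)} - 131375\right) + 14569\right) = -500045 + \left(\left(2 \left(-46\right) - 131375\right) + 14569\right) = -500045 + \left(\left(-92 - 131375\right) + 14569\right) = -500045 + \left(-131467 + 14569\right) = -500045 - 116898 = -616943$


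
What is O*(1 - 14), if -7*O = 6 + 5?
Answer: 143/7 ≈ 20.429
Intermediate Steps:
O = -11/7 (O = -(6 + 5)/7 = -⅐*11 = -11/7 ≈ -1.5714)
O*(1 - 14) = -11*(1 - 14)/7 = -11/7*(-13) = 143/7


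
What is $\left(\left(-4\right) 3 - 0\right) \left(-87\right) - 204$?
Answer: $840$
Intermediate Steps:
$\left(\left(-4\right) 3 - 0\right) \left(-87\right) - 204 = \left(-12 + 0\right) \left(-87\right) - 204 = \left(-12\right) \left(-87\right) - 204 = 1044 - 204 = 840$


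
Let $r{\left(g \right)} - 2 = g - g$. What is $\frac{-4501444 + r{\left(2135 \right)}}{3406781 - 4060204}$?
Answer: $\frac{4501442}{653423} \approx 6.889$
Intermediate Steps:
$r{\left(g \right)} = 2$ ($r{\left(g \right)} = 2 + \left(g - g\right) = 2 + 0 = 2$)
$\frac{-4501444 + r{\left(2135 \right)}}{3406781 - 4060204} = \frac{-4501444 + 2}{3406781 - 4060204} = - \frac{4501442}{-653423} = \left(-4501442\right) \left(- \frac{1}{653423}\right) = \frac{4501442}{653423}$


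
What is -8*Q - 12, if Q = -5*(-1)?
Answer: -52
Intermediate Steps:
Q = 5
-8*Q - 12 = -8*5 - 12 = -40 - 12 = -52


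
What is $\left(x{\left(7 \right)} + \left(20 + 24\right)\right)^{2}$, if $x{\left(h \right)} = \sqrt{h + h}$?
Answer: $\left(44 + \sqrt{14}\right)^{2} \approx 2279.3$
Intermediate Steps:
$x{\left(h \right)} = \sqrt{2} \sqrt{h}$ ($x{\left(h \right)} = \sqrt{2 h} = \sqrt{2} \sqrt{h}$)
$\left(x{\left(7 \right)} + \left(20 + 24\right)\right)^{2} = \left(\sqrt{2} \sqrt{7} + \left(20 + 24\right)\right)^{2} = \left(\sqrt{14} + 44\right)^{2} = \left(44 + \sqrt{14}\right)^{2}$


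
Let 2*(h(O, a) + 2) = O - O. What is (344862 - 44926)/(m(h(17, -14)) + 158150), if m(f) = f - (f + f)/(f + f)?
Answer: 299936/158147 ≈ 1.8966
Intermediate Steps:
h(O, a) = -2 (h(O, a) = -2 + (O - O)/2 = -2 + (½)*0 = -2 + 0 = -2)
m(f) = -1 + f (m(f) = f - 2*f/(2*f) = f - 2*f*1/(2*f) = f - 1*1 = f - 1 = -1 + f)
(344862 - 44926)/(m(h(17, -14)) + 158150) = (344862 - 44926)/((-1 - 2) + 158150) = 299936/(-3 + 158150) = 299936/158147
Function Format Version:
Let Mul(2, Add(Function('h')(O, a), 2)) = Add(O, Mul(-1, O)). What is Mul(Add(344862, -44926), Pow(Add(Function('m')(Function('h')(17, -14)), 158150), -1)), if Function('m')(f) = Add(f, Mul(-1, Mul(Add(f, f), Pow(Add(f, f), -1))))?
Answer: Rational(299936, 158147) ≈ 1.8966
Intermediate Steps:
Function('h')(O, a) = -2 (Function('h')(O, a) = Add(-2, Mul(Rational(1, 2), Add(O, Mul(-1, O)))) = Add(-2, Mul(Rational(1, 2), 0)) = Add(-2, 0) = -2)
Function('m')(f) = Add(-1, f) (Function('m')(f) = Add(f, Mul(-1, Mul(Mul(2, f), Pow(Mul(2, f), -1)))) = Add(f, Mul(-1, Mul(Mul(2, f), Mul(Rational(1, 2), Pow(f, -1))))) = Add(f, Mul(-1, 1)) = Add(f, -1) = Add(-1, f))
Mul(Add(344862, -44926), Pow(Add(Function('m')(Function('h')(17, -14)), 158150), -1)) = Mul(Add(344862, -44926), Pow(Add(Add(-1, -2), 158150), -1)) = Mul(299936, Pow(Add(-3, 158150), -1)) = Mul(299936, Pow(158147, -1)) = Mul(299936, Rational(1, 158147)) = Rational(299936, 158147)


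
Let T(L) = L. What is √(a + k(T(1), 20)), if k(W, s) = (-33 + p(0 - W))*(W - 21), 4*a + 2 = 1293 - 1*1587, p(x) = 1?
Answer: √566 ≈ 23.791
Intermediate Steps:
a = -74 (a = -½ + (1293 - 1*1587)/4 = -½ + (1293 - 1587)/4 = -½ + (¼)*(-294) = -½ - 147/2 = -74)
k(W, s) = 672 - 32*W (k(W, s) = (-33 + 1)*(W - 21) = -32*(-21 + W) = 672 - 32*W)
√(a + k(T(1), 20)) = √(-74 + (672 - 32*1)) = √(-74 + (672 - 32)) = √(-74 + 640) = √566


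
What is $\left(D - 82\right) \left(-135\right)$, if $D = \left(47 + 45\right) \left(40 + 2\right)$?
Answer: $-510570$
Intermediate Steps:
$D = 3864$ ($D = 92 \cdot 42 = 3864$)
$\left(D - 82\right) \left(-135\right) = \left(3864 - 82\right) \left(-135\right) = 3782 \left(-135\right) = -510570$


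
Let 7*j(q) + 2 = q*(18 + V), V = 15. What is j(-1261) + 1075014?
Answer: 1069069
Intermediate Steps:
j(q) = -2/7 + 33*q/7 (j(q) = -2/7 + (q*(18 + 15))/7 = -2/7 + (q*33)/7 = -2/7 + (33*q)/7 = -2/7 + 33*q/7)
j(-1261) + 1075014 = (-2/7 + (33/7)*(-1261)) + 1075014 = (-2/7 - 41613/7) + 1075014 = -5945 + 1075014 = 1069069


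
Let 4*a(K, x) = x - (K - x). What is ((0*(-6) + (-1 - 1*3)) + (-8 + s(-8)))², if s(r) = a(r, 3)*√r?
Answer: 46 - 168*I*√2 ≈ 46.0 - 237.59*I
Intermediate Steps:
a(K, x) = x/2 - K/4 (a(K, x) = (x - (K - x))/4 = (x + (x - K))/4 = (-K + 2*x)/4 = x/2 - K/4)
s(r) = √r*(3/2 - r/4) (s(r) = ((½)*3 - r/4)*√r = (3/2 - r/4)*√r = √r*(3/2 - r/4))
((0*(-6) + (-1 - 1*3)) + (-8 + s(-8)))² = ((0*(-6) + (-1 - 1*3)) + (-8 + √(-8)*(6 - 1*(-8))/4))² = ((0 + (-1 - 3)) + (-8 + (2*I*√2)*(6 + 8)/4))² = ((0 - 4) + (-8 + (¼)*(2*I*√2)*14))² = (-4 + (-8 + 7*I*√2))² = (-12 + 7*I*√2)²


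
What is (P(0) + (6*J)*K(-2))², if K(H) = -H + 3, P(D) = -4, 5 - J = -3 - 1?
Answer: 70756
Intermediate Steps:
J = 9 (J = 5 - (-3 - 1) = 5 - 1*(-4) = 5 + 4 = 9)
K(H) = 3 - H
(P(0) + (6*J)*K(-2))² = (-4 + (6*9)*(3 - 1*(-2)))² = (-4 + 54*(3 + 2))² = (-4 + 54*5)² = (-4 + 270)² = 266² = 70756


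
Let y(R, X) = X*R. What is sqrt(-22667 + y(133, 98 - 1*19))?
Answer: 8*I*sqrt(190) ≈ 110.27*I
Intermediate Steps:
y(R, X) = R*X
sqrt(-22667 + y(133, 98 - 1*19)) = sqrt(-22667 + 133*(98 - 1*19)) = sqrt(-22667 + 133*(98 - 19)) = sqrt(-22667 + 133*79) = sqrt(-22667 + 10507) = sqrt(-12160) = 8*I*sqrt(190)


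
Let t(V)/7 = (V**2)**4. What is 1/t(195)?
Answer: 1/14634400321627734375 ≈ 6.8332e-20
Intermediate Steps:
t(V) = 7*V**8 (t(V) = 7*(V**2)**4 = 7*V**8)
1/t(195) = 1/(7*195**8) = 1/(7*2090628617375390625) = 1/14634400321627734375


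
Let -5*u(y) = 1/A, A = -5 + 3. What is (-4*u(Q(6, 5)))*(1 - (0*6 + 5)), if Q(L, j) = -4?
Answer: 8/5 ≈ 1.6000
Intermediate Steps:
A = -2
u(y) = ⅒ (u(y) = -⅕/(-2) = -⅕*(-½) = ⅒)
(-4*u(Q(6, 5)))*(1 - (0*6 + 5)) = (-4*⅒)*(1 - (0*6 + 5)) = -2*(1 - (0 + 5))/5 = -2*(1 - 1*5)/5 = -2*(1 - 5)/5 = -⅖*(-4) = 8/5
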